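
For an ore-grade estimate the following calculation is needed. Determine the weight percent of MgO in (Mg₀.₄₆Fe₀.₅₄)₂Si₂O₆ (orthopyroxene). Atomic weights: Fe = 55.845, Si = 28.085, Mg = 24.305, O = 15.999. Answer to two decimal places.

15.79 wt%

M((Mg₀.₄₆Fe₀.₅₄)₂Si₂O₆) = 234.837 g/mol; M(MgO) = 40.304 g/mol.
Moles MgO per formula unit = 0.92 Mg ÷ 1 = 0.9200.
MgO fraction = (0.9200 × 40.304) / 234.837 = 37.080/234.837 = 0.1579.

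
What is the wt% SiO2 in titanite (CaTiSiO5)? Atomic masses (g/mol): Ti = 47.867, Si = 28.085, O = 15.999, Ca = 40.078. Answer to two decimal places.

30.65 wt%

Molar mass of CaTiSiO5 = 1×40.078 + 1×47.867 + 1×28.085 + 5×15.999 = 196.025 g/mol.
Each formula unit contains 1 Si, equivalent to 1/1 = 1.0000 mol SiO2.
M(SiO2) = 1×28.085 + 2×15.999 = 60.083 g/mol.
Mass of SiO2 per formula unit = 1.0000 × 60.083 = 60.083 g.
SiO2 wt% = 60.083 / 196.025 × 100 = 30.65%.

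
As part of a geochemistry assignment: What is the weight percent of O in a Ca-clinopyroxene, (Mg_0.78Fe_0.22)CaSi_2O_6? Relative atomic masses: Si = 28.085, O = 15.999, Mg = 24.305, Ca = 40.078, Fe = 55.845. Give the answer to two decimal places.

42.95 wt%

M((Mg_0.78Fe_0.22)CaSi_2O_6) = 223.486 g/mol.
O contributes 6 × 15.999 = 95.994 g per mole.
95.994/223.486 = 0.4295 → 42.95%.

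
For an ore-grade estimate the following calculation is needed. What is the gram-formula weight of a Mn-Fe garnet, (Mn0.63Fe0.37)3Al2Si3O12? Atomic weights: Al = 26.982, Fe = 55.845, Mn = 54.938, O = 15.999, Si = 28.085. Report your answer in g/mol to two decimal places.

496.03 g/mol

M = 1.89*54.938 + 1.11*55.845 + 2*26.982 + 3*28.085 + 12*15.999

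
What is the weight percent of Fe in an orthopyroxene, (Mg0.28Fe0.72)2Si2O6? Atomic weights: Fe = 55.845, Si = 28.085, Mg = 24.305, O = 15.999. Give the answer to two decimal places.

32.66 wt%

M((Mg0.28Fe0.72)2Si2O6) = 246.192 g/mol.
Fe contributes 1.44 × 55.845 = 80.417 g per mole.
80.417/246.192 = 0.3266 → 32.66%.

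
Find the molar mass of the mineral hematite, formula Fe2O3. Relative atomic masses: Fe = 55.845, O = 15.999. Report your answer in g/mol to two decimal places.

159.69 g/mol

M = 2·55.845 + 3·15.999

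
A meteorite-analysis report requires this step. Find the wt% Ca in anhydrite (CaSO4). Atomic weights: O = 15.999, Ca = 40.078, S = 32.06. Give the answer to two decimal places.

Molar mass of CaSO4: 1*40.078 + 1*32.06 + 4*15.999 = 136.134 g/mol.
Mass of Ca per formula unit: 1 × 40.078 = 40.078 g.
Weight fraction Ca = 40.078 / 136.134 = 0.2944.

29.44 wt%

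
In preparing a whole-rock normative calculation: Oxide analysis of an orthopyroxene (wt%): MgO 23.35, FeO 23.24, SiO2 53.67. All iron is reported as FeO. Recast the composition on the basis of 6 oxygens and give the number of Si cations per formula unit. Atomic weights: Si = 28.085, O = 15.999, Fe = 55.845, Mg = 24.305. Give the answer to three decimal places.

1.993 Si apfu

MgO: 23.35/40.304 = 0.57935 mol → 0.57935 mol Mg, 0.57935 mol O.
FeO: 23.24/71.844 = 0.32348 mol → 0.32348 mol Fe, 0.32348 mol O.
SiO2: 53.67/60.083 = 0.89326 mol → 0.89326 mol Si, 1.78652 mol O.
Total oxygen = 2.68935 mol. Normalization factor = 6/2.68935 = 2.23102.
Si per 6 O = 0.89326 × 2.23102 = 1.993.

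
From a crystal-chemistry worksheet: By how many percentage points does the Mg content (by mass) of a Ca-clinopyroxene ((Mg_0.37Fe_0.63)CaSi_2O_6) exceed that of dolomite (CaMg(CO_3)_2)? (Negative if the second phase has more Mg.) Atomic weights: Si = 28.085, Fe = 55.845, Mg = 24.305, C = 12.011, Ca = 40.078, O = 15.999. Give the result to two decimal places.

First mineral: 8.993 g Mg in 236.417 g formula = 3.80 wt% Mg.
Second mineral: 24.305 g Mg in 184.399 g formula = 13.18 wt% Mg.
3.80% − 13.18% gives a difference of -9.38 percentage points.

-9.38 percentage points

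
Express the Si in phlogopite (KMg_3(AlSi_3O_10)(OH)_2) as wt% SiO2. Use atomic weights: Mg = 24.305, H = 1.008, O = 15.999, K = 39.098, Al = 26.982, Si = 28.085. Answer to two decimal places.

43.20 wt%

Formula mass = 417.254 g/mol.
3 Si → 3.0000 mol SiO2 per formula unit; M(SiO2) = 60.083, so SiO2 mass = 180.249 g.
180.249/417.254 × 100 = 43.20 wt%.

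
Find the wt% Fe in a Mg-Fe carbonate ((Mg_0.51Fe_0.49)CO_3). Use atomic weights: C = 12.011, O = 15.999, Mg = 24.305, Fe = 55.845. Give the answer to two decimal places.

M((Mg_0.51Fe_0.49)CO_3) = 99.768 g/mol.
Fe contributes 0.49 × 55.845 = 27.364 g per mole.
27.364/99.768 = 0.2743 → 27.43%.

27.43 weight percent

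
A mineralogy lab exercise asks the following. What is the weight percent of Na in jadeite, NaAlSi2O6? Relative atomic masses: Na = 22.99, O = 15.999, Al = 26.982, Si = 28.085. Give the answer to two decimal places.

11.37 wt%

M(NaAlSi2O6) = 202.136 g/mol.
Na contributes 1 × 22.99 = 22.990 g per mole.
22.990/202.136 = 0.1137 → 11.37%.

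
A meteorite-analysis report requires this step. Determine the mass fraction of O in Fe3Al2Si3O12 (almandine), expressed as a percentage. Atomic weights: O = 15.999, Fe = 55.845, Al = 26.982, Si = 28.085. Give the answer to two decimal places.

Molar mass of Fe3Al2Si3O12: 3*55.845 + 2*26.982 + 3*28.085 + 12*15.999 = 497.742 g/mol.
Mass of O per formula unit: 12 × 15.999 = 191.988 g.
Weight fraction O = 191.988 / 497.742 = 0.3857.

38.57 mass %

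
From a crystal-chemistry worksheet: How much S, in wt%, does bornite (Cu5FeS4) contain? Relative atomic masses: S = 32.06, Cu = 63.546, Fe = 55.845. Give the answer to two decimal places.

M(Cu5FeS4) = 501.815 g/mol.
S contributes 4 × 32.06 = 128.240 g per mole.
128.240/501.815 = 0.2556 → 25.56%.

25.56 wt%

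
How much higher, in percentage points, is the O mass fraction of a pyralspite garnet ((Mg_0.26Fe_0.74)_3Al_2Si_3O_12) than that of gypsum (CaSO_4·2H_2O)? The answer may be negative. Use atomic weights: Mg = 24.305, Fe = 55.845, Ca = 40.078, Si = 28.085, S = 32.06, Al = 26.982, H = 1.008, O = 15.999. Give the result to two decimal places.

M((Mg_0.26Fe_0.74)_3Al_2Si_3O_12) = 473.141 g/mol, so wt% O = 191.988/473.141 × 100 = 40.58%.
M(CaSO_4·2H_2O) = 172.164 g/mol, so wt% O = 95.994/172.164 × 100 = 55.76%.
40.58 − 55.76 = -15.18 pp.

-15.18 percentage points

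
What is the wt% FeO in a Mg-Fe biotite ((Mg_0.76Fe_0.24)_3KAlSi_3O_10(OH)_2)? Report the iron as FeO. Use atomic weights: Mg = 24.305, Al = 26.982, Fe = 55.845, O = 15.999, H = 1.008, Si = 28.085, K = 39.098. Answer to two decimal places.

11.76 wt%

Molar mass of (Mg_0.76Fe_0.24)_3KAlSi_3O_10(OH)_2 = 2.28·24.305 + 0.72·55.845 + 1·39.098 + 1·26.982 + 3·28.085 + 12·15.999 + 2·1.008 = 439.963 g/mol.
Each formula unit contains 0.72 Fe, equivalent to 0.72/1 = 0.7200 mol FeO.
M(FeO) = 1×55.845 + 1×15.999 = 71.844 g/mol.
Mass of FeO per formula unit = 0.7200 × 71.844 = 51.728 g.
FeO wt% = 51.728 / 439.963 × 100 = 11.76%.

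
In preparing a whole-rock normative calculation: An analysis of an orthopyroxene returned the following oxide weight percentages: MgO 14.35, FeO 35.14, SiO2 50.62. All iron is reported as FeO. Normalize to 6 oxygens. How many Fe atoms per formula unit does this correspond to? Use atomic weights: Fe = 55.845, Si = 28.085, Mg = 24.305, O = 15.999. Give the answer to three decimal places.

1.160 Fe apfu

14.35 wt% MgO ÷ 40.304 g/mol = 0.35604 mol, giving 0.35604 Mg and 0.35604 O.
35.14 wt% FeO ÷ 71.844 g/mol = 0.48912 mol, giving 0.48912 Fe and 0.48912 O.
50.62 wt% SiO2 ÷ 60.083 g/mol = 0.84250 mol, giving 0.84250 Si and 1.68500 O.
Oxygen sums to 2.53016; scaling by 6/2.53016 = 2.37139 puts the formula on 6 O.
Fe: 0.48912 × 2.37139 = 1.160 atoms per formula unit.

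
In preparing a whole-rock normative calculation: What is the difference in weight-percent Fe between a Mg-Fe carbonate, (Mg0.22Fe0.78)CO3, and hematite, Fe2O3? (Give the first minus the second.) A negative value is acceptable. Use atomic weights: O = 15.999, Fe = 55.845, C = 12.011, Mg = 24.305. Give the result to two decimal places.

-29.95 percentage points

Fe in (Mg0.22Fe0.78)CO3: molar mass 108.914 g/mol; 0.78×55.845 = 43.559 g → 39.99 wt%.
Fe in Fe2O3: molar mass 159.687 g/mol; 2×55.845 = 111.690 g → 69.94 wt%.
Difference = 39.99 − 69.94 = -29.95 percentage points.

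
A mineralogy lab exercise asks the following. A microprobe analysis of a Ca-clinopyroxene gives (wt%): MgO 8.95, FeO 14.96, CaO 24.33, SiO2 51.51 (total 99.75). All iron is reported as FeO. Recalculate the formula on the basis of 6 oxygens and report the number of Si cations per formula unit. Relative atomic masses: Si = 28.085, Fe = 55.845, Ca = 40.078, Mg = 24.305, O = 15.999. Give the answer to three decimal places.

8.95 wt% MgO ÷ 40.304 g/mol = 0.22206 mol, giving 0.22206 Mg and 0.22206 O.
14.96 wt% FeO ÷ 71.844 g/mol = 0.20823 mol, giving 0.20823 Fe and 0.20823 O.
24.33 wt% CaO ÷ 56.077 g/mol = 0.43387 mol, giving 0.43387 Ca and 0.43387 O.
51.51 wt% SiO2 ÷ 60.083 g/mol = 0.85731 mol, giving 0.85731 Si and 1.71462 O.
Oxygen sums to 2.57878; scaling by 6/2.57878 = 2.32668 puts the formula on 6 O.
Si: 0.85731 × 2.32668 = 1.995 atoms per formula unit.

1.995 Si apfu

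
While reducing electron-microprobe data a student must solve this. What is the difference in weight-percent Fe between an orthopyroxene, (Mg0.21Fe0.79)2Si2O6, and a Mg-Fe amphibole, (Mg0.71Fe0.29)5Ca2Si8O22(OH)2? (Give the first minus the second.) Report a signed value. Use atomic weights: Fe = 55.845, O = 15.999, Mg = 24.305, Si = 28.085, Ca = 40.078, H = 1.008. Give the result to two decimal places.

25.77 percentage points

First mineral: 88.235 g Fe in 250.607 g formula = 35.21 wt% Fe.
Second mineral: 80.975 g Fe in 858.086 g formula = 9.44 wt% Fe.
35.21% − 9.44% gives a difference of 25.77 percentage points.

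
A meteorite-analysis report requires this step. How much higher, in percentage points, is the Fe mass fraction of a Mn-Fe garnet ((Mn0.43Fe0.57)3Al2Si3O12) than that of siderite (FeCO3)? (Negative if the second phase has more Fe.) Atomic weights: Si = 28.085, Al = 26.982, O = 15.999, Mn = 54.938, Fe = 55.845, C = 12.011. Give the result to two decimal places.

-28.97 percentage points

First mineral: 95.495 g Fe in 496.572 g formula = 19.23 wt% Fe.
Second mineral: 55.845 g Fe in 115.853 g formula = 48.20 wt% Fe.
19.23% − 48.20% gives a difference of -28.97 percentage points.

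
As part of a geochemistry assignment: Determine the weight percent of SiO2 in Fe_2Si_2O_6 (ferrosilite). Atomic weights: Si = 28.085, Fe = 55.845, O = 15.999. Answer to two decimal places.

Formula mass = 263.854 g/mol.
2 Si → 2.0000 mol SiO2 per formula unit; M(SiO2) = 60.083, so SiO2 mass = 120.166 g.
120.166/263.854 × 100 = 45.54 wt%.

45.54 wt%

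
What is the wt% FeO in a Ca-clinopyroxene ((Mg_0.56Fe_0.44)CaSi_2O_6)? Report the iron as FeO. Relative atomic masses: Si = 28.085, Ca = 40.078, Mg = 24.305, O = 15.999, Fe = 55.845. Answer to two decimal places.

M((Mg_0.56Fe_0.44)CaSi_2O_6) = 230.425 g/mol; M(FeO) = 71.844 g/mol.
Moles FeO per formula unit = 0.44 Fe ÷ 1 = 0.4400.
FeO fraction = (0.4400 × 71.844) / 230.425 = 31.611/230.425 = 0.1372.

13.72 wt%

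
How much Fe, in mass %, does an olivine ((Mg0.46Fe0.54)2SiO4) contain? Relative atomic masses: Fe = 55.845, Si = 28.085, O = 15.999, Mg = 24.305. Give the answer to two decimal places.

Formula mass = 0.92·24.305 + 1.08·55.845 + 1·28.085 + 4·15.999 = 174.754 g/mol, of which 60.313 g is Fe.
So Fe makes up 60.313/174.754 = 0.3451 of the mass, i.e. 34.51%.

34.51 mass %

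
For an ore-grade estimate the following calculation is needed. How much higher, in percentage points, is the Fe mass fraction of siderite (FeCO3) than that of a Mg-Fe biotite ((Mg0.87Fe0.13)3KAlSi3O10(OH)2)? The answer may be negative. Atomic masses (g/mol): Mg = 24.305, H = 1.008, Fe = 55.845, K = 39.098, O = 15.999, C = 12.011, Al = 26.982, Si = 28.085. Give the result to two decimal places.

43.13 percentage points

First mineral: 55.845 g Fe in 115.853 g formula = 48.20 wt% Fe.
Second mineral: 21.780 g Fe in 429.555 g formula = 5.07 wt% Fe.
48.20% − 5.07% gives a difference of 43.13 percentage points.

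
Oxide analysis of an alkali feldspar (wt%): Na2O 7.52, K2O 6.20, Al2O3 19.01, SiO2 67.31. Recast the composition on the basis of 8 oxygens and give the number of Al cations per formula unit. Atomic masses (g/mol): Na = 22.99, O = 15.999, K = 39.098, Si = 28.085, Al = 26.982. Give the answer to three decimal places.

0.999 Al apfu

7.52 wt% Na2O ÷ 61.979 g/mol = 0.12133 mol, giving 0.24266 Na and 0.12133 O.
6.20 wt% K2O ÷ 94.195 g/mol = 0.06582 mol, giving 0.13164 K and 0.06582 O.
19.01 wt% Al2O3 ÷ 101.961 g/mol = 0.18644 mol, giving 0.37288 Al and 0.55932 O.
67.31 wt% SiO2 ÷ 60.083 g/mol = 1.12028 mol, giving 1.12028 Si and 2.24056 O.
Oxygen sums to 2.98703; scaling by 8/2.98703 = 2.67825 puts the formula on 8 O.
Al: 0.37288 × 2.67825 = 0.999 atoms per formula unit.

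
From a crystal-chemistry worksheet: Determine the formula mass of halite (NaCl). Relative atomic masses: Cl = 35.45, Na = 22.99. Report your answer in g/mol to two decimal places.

58.44 g/mol

The formula mass is the sum 1×22.99 + 1×35.45.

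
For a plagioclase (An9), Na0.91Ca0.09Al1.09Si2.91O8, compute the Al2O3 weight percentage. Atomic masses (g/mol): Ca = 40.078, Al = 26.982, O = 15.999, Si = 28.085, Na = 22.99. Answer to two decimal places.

21.08 wt%

Formula mass = 263.658 g/mol.
1.09 Al → 0.5450 mol Al2O3 per formula unit; M(Al2O3) = 101.961, so Al2O3 mass = 55.569 g.
55.569/263.658 × 100 = 21.08 wt%.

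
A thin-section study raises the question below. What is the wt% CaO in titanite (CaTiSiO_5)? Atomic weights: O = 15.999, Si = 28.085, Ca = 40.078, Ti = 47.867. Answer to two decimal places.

Formula mass = 196.025 g/mol.
1 Ca → 1.0000 mol CaO per formula unit; M(CaO) = 56.077, so CaO mass = 56.077 g.
56.077/196.025 × 100 = 28.61 wt%.

28.61 wt%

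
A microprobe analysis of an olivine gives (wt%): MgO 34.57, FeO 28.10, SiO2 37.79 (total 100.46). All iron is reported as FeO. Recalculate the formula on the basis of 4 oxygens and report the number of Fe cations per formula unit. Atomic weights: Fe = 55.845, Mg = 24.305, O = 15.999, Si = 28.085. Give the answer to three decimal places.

MgO: 34.57/40.304 = 0.85773 mol → 0.85773 mol Mg, 0.85773 mol O.
FeO: 28.10/71.844 = 0.39113 mol → 0.39113 mol Fe, 0.39113 mol O.
SiO2: 37.79/60.083 = 0.62896 mol → 0.62896 mol Si, 1.25792 mol O.
Total oxygen = 2.50678 mol. Normalization factor = 4/2.50678 = 1.59567.
Fe per 4 O = 0.39113 × 1.59567 = 0.624.

0.624 Fe apfu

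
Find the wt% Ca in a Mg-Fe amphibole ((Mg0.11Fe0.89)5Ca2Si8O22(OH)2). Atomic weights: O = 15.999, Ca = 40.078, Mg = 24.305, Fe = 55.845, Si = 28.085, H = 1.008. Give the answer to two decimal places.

8.41 weight percent

Formula mass = 0.55×24.305 + 4.45×55.845 + 2×40.078 + 8×28.085 + 24×15.999 + 2×1.008 = 952.706 g/mol, of which 80.156 g is Ca.
So Ca makes up 80.156/952.706 = 0.0841 of the mass, i.e. 8.41%.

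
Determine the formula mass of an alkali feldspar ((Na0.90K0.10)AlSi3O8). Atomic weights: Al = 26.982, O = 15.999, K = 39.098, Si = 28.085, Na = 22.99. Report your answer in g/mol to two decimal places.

263.83 g/mol

The formula mass is the sum 0.90×22.99 + 0.10×39.098 + 1×26.982 + 3×28.085 + 8×15.999.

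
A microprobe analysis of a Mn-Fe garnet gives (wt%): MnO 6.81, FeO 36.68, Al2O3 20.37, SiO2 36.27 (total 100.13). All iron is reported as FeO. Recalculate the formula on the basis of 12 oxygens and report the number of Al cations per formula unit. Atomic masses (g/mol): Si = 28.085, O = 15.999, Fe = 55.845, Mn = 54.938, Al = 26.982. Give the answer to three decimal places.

1.987 Al apfu

MnO: 6.81/70.937 = 0.09600 mol → 0.09600 mol Mn, 0.09600 mol O.
FeO: 36.68/71.844 = 0.51055 mol → 0.51055 mol Fe, 0.51055 mol O.
Al2O3: 20.37/101.961 = 0.19978 mol → 0.39956 mol Al, 0.59934 mol O.
SiO2: 36.27/60.083 = 0.60366 mol → 0.60366 mol Si, 1.20732 mol O.
Total oxygen = 2.41321 mol. Normalization factor = 12/2.41321 = 4.97263.
Al per 12 O = 0.39956 × 4.97263 = 1.987.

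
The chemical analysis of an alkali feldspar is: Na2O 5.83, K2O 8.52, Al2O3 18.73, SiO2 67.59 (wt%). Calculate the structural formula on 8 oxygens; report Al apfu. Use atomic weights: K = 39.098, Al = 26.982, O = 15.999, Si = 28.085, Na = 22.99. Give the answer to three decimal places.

Na2O (M=61.979): mol = 0.09406; Na = 0.18812, O = 0.09406.
K2O (M=94.195): mol = 0.09045; K = 0.18090, O = 0.09045.
Al2O3 (M=101.961): mol = 0.18370; Al = 0.36740, O = 0.55110.
SiO2 (M=60.083): mol = 1.12494; Si = 1.12494, O = 2.24988.
ΣO = 2.98549; factor = 8/ΣO = 2.67963.
Al apfu = 0.36740 × 2.67963 = 0.984.

0.984 Al apfu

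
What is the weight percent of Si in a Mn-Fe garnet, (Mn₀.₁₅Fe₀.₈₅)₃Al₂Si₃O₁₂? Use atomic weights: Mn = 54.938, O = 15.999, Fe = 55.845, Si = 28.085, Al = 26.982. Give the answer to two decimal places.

Molar mass of (Mn₀.₁₅Fe₀.₈₅)₃Al₂Si₃O₁₂: 0.45×54.938 + 2.55×55.845 + 2×26.982 + 3×28.085 + 12×15.999 = 497.334 g/mol.
Mass of Si per formula unit: 3 × 28.085 = 84.255 g.
Weight fraction Si = 84.255 / 497.334 = 0.1694.

16.94 weight percent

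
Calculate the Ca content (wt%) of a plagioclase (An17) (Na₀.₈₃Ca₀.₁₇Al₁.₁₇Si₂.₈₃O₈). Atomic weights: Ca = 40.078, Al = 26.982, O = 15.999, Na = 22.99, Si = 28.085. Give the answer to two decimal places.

Molar mass of Na₀.₈₃Ca₀.₁₇Al₁.₁₇Si₂.₈₃O₈: 0.83×22.99 + 0.17×40.078 + 1.17×26.982 + 2.83×28.085 + 8×15.999 = 264.936 g/mol.
Mass of Ca per formula unit: 0.17 × 40.078 = 6.813 g.
Weight fraction Ca = 6.813 / 264.936 = 0.0257.

2.57 wt%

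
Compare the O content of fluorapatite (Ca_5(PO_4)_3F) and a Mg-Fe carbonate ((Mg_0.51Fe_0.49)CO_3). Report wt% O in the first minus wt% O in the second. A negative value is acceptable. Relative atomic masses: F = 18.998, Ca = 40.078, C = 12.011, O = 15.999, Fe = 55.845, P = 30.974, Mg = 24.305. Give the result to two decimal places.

O in Ca_5(PO_4)_3F: molar mass 504.298 g/mol; 12×15.999 = 191.988 g → 38.07 wt%.
O in (Mg_0.51Fe_0.49)CO_3: molar mass 99.768 g/mol; 3×15.999 = 47.997 g → 48.11 wt%.
Difference = 38.07 − 48.11 = -10.04 percentage points.

-10.04 percentage points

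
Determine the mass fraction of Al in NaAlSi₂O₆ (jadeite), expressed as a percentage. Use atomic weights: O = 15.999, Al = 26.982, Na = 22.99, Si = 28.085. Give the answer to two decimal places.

Molar mass of NaAlSi₂O₆: 1×22.99 + 1×26.982 + 2×28.085 + 6×15.999 = 202.136 g/mol.
Mass of Al per formula unit: 1 × 26.982 = 26.982 g.
Weight fraction Al = 26.982 / 202.136 = 0.1335.

13.35 wt%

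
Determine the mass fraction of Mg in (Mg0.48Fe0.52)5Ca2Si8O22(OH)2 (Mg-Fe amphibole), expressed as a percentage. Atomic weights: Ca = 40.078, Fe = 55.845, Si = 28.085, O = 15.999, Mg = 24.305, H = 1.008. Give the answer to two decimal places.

6.52 mass %

Molar mass of (Mg0.48Fe0.52)5Ca2Si8O22(OH)2: 2.40*24.305 + 2.60*55.845 + 2*40.078 + 8*28.085 + 24*15.999 + 2*1.008 = 894.357 g/mol.
Mass of Mg per formula unit: 2.40 × 24.305 = 58.332 g.
Weight fraction Mg = 58.332 / 894.357 = 0.0652.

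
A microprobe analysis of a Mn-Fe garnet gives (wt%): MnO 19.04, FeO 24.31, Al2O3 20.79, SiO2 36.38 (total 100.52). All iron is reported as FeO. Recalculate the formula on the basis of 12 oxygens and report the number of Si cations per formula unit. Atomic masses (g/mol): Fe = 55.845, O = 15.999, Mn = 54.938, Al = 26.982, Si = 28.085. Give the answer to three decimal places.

2.991 Si apfu

19.04 wt% MnO ÷ 70.937 g/mol = 0.26841 mol, giving 0.26841 Mn and 0.26841 O.
24.31 wt% FeO ÷ 71.844 g/mol = 0.33837 mol, giving 0.33837 Fe and 0.33837 O.
20.79 wt% Al2O3 ÷ 101.961 g/mol = 0.20390 mol, giving 0.40780 Al and 0.61170 O.
36.38 wt% SiO2 ÷ 60.083 g/mol = 0.60550 mol, giving 0.60550 Si and 1.21100 O.
Oxygen sums to 2.42948; scaling by 12/2.42948 = 4.93933 puts the formula on 12 O.
Si: 0.60550 × 4.93933 = 2.991 atoms per formula unit.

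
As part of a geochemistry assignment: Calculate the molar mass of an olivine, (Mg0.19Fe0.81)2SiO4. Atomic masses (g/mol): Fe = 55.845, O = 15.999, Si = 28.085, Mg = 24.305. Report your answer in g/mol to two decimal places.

191.79 g/mol

M = 0.38·24.305 + 1.62·55.845 + 1·28.085 + 4·15.999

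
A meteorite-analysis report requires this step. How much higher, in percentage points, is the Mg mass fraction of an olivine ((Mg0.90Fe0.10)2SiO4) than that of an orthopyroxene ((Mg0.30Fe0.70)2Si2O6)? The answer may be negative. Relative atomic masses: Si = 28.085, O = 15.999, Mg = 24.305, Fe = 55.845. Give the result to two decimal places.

Mg in (Mg0.90Fe0.10)2SiO4: molar mass 146.999 g/mol; 1.80×24.305 = 43.749 g → 29.76 wt%.
Mg in (Mg0.30Fe0.70)2Si2O6: molar mass 244.930 g/mol; 0.60×24.305 = 14.583 g → 5.95 wt%.
Difference = 29.76 − 5.95 = 23.81 percentage points.

23.81 percentage points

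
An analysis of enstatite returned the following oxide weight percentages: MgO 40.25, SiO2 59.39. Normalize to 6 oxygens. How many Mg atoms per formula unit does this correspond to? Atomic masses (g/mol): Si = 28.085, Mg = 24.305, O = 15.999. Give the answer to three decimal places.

40.25 wt% MgO ÷ 40.304 g/mol = 0.99866 mol, giving 0.99866 Mg and 0.99866 O.
59.39 wt% SiO2 ÷ 60.083 g/mol = 0.98847 mol, giving 0.98847 Si and 1.97694 O.
Oxygen sums to 2.97560; scaling by 6/2.97560 = 2.01640 puts the formula on 6 O.
Mg: 0.99866 × 2.01640 = 2.014 atoms per formula unit.

2.014 Mg apfu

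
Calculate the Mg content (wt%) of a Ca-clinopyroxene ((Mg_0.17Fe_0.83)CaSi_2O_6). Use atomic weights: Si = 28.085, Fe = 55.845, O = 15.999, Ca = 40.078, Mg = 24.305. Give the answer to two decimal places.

1.70 wt%

Formula mass = 0.17*24.305 + 0.83*55.845 + 1*40.078 + 2*28.085 + 6*15.999 = 242.725 g/mol, of which 4.132 g is Mg.
So Mg makes up 4.132/242.725 = 0.0170 of the mass, i.e. 1.70%.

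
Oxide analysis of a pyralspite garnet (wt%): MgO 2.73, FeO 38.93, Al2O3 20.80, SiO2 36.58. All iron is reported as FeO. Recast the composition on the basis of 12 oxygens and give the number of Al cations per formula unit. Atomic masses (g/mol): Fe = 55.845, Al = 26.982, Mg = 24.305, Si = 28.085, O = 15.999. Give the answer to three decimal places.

MgO (M=40.304): mol = 0.06774; Mg = 0.06774, O = 0.06774.
FeO (M=71.844): mol = 0.54187; Fe = 0.54187, O = 0.54187.
Al2O3 (M=101.961): mol = 0.20400; Al = 0.40800, O = 0.61200.
SiO2 (M=60.083): mol = 0.60882; Si = 0.60882, O = 1.21764.
ΣO = 2.43925; factor = 12/ΣO = 4.91954.
Al apfu = 0.40800 × 4.91954 = 2.007.

2.007 Al apfu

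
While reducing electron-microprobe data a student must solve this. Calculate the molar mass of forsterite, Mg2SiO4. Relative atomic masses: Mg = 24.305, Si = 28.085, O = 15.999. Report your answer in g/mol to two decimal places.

140.69 g/mol

Mg: 2 × 24.305 = 48.6100
Si: 1 × 28.085 = 28.0850
O: 4 × 15.999 = 63.9960
Summing the contributions gives the formula mass.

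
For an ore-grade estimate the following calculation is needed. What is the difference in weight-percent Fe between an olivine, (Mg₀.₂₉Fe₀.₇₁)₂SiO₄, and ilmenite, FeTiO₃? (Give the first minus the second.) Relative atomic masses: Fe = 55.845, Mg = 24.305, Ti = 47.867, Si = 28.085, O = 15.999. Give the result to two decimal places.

M((Mg₀.₂₉Fe₀.₇₁)₂SiO₄) = 185.478 g/mol, so wt% Fe = 79.300/185.478 × 100 = 42.75%.
M(FeTiO₃) = 151.709 g/mol, so wt% Fe = 55.845/151.709 × 100 = 36.81%.
42.75 − 36.81 = 5.94 pp.

5.94 percentage points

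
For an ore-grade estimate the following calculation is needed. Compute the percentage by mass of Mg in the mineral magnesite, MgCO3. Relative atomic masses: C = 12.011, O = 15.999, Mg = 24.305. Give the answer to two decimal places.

Formula mass = 1·24.305 + 1·12.011 + 3·15.999 = 84.313 g/mol, of which 24.305 g is Mg.
So Mg makes up 24.305/84.313 = 0.2883 of the mass, i.e. 28.83%.

28.83 wt%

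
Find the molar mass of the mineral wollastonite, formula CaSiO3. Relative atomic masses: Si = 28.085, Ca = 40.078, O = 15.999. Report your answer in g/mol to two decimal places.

116.16 g/mol

Ca: 1 × 40.078 = 40.0780
Si: 1 × 28.085 = 28.0850
O: 3 × 15.999 = 47.9970
Summing the contributions gives the formula mass.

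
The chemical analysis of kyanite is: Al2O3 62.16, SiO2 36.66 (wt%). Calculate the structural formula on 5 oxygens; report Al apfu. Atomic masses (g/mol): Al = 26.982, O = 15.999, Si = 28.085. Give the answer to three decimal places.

Al2O3 (M=101.961): mol = 0.60964; Al = 1.21928, O = 1.82892.
SiO2 (M=60.083): mol = 0.61016; Si = 0.61016, O = 1.22032.
ΣO = 3.04924; factor = 5/ΣO = 1.63975.
Al apfu = 1.21928 × 1.63975 = 1.999.

1.999 Al apfu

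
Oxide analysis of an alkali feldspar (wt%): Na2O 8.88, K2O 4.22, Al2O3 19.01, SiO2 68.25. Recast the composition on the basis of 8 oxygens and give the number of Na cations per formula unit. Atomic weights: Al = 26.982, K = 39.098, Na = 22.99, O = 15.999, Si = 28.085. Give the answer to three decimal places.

0.759 Na apfu

Na2O (M=61.979): mol = 0.14327; Na = 0.28654, O = 0.14327.
K2O (M=94.195): mol = 0.04480; K = 0.08960, O = 0.04480.
Al2O3 (M=101.961): mol = 0.18644; Al = 0.37288, O = 0.55932.
SiO2 (M=60.083): mol = 1.13593; Si = 1.13593, O = 2.27186.
ΣO = 3.01925; factor = 8/ΣO = 2.64966.
Na apfu = 0.28654 × 2.64966 = 0.759.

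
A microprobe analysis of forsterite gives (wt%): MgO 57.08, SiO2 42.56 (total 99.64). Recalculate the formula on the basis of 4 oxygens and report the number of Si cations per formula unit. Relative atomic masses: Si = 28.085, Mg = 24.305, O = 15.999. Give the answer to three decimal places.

1.000 Si apfu

57.08 wt% MgO ÷ 40.304 g/mol = 1.41624 mol, giving 1.41624 Mg and 1.41624 O.
42.56 wt% SiO2 ÷ 60.083 g/mol = 0.70835 mol, giving 0.70835 Si and 1.41670 O.
Oxygen sums to 2.83294; scaling by 4/2.83294 = 1.41196 puts the formula on 4 O.
Si: 0.70835 × 1.41196 = 1.000 atoms per formula unit.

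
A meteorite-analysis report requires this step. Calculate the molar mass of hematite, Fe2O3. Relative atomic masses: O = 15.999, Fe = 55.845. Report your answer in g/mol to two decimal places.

159.69 g/mol

The formula mass is the sum 2(55.845) + 3(15.999).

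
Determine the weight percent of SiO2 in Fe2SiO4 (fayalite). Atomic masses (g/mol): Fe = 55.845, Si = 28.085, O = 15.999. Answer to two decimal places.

29.49 wt%

Formula mass = 203.771 g/mol.
1 Si → 1.0000 mol SiO2 per formula unit; M(SiO2) = 60.083, so SiO2 mass = 60.083 g.
60.083/203.771 × 100 = 29.49 wt%.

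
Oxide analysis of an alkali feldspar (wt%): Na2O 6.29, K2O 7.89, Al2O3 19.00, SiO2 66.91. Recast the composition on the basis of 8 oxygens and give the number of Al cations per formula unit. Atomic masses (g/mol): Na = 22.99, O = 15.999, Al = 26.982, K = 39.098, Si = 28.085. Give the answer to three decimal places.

1.003 Al apfu

Na2O: 6.29/61.979 = 0.10149 mol → 0.20298 mol Na, 0.10149 mol O.
K2O: 7.89/94.195 = 0.08376 mol → 0.16752 mol K, 0.08376 mol O.
Al2O3: 19.00/101.961 = 0.18635 mol → 0.37270 mol Al, 0.55905 mol O.
SiO2: 66.91/60.083 = 1.11363 mol → 1.11363 mol Si, 2.22726 mol O.
Total oxygen = 2.97156 mol. Normalization factor = 8/2.97156 = 2.69219.
Al per 8 O = 0.37270 × 2.69219 = 1.003.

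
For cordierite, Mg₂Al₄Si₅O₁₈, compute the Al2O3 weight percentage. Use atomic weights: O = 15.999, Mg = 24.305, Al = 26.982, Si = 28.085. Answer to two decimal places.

Formula mass = 584.945 g/mol.
4 Al → 2.0000 mol Al2O3 per formula unit; M(Al2O3) = 101.961, so Al2O3 mass = 203.922 g.
203.922/584.945 × 100 = 34.86 wt%.

34.86 wt%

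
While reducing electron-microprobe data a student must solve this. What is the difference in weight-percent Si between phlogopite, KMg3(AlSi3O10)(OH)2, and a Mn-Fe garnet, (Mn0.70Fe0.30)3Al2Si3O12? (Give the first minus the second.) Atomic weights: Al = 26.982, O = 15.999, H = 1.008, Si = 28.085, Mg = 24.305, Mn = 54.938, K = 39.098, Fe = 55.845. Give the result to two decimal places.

Si in KMg3(AlSi3O10)(OH)2: molar mass 417.254 g/mol; 3×28.085 = 84.255 g → 20.19 wt%.
Si in (Mn0.70Fe0.30)3Al2Si3O12: molar mass 495.837 g/mol; 3×28.085 = 84.255 g → 16.99 wt%.
Difference = 20.19 − 16.99 = 3.20 percentage points.

3.20 percentage points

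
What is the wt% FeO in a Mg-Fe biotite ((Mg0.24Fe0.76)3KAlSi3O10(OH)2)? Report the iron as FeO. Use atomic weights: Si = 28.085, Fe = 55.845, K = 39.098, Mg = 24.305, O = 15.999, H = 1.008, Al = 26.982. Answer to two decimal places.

33.49 wt%

Formula mass = 489.165 g/mol.
2.28 Fe → 2.2800 mol FeO per formula unit; M(FeO) = 71.844, so FeO mass = 163.804 g.
163.804/489.165 × 100 = 33.49 wt%.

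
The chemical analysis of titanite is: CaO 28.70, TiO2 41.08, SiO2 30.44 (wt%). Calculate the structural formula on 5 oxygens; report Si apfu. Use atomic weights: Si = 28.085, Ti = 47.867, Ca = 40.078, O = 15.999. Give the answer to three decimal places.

0.992 Si apfu

CaO: 28.70/56.077 = 0.51180 mol → 0.51180 mol Ca, 0.51180 mol O.
TiO2: 41.08/79.865 = 0.51437 mol → 0.51437 mol Ti, 1.02874 mol O.
SiO2: 30.44/60.083 = 0.50663 mol → 0.50663 mol Si, 1.01326 mol O.
Total oxygen = 2.55380 mol. Normalization factor = 5/2.55380 = 1.95787.
Si per 5 O = 0.50663 × 1.95787 = 0.992.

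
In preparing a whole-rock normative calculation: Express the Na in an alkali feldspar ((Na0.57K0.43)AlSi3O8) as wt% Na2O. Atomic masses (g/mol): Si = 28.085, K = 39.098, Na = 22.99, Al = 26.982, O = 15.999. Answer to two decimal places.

6.56 wt%

Formula mass = 269.145 g/mol.
0.57 Na → 0.2850 mol Na2O per formula unit; M(Na2O) = 61.979, so Na2O mass = 17.664 g.
17.664/269.145 × 100 = 6.56 wt%.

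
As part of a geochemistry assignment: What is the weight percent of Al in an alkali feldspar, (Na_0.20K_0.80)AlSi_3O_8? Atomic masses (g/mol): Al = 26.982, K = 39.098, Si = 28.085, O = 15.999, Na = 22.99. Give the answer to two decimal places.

9.81 mass %

Formula mass = 0.20*22.99 + 0.80*39.098 + 1*26.982 + 3*28.085 + 8*15.999 = 275.105 g/mol, of which 26.982 g is Al.
So Al makes up 26.982/275.105 = 0.0981 of the mass, i.e. 9.81%.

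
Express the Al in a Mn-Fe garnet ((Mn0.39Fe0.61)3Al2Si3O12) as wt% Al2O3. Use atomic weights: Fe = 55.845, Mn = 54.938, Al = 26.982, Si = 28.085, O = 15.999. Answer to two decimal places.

20.53 wt%

Formula mass = 496.681 g/mol.
2 Al → 1.0000 mol Al2O3 per formula unit; M(Al2O3) = 101.961, so Al2O3 mass = 101.961 g.
101.961/496.681 × 100 = 20.53 wt%.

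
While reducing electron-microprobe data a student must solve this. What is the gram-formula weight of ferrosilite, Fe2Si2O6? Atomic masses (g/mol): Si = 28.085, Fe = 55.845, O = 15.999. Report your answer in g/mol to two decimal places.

M = 2×55.845 + 2×28.085 + 6×15.999

263.85 g/mol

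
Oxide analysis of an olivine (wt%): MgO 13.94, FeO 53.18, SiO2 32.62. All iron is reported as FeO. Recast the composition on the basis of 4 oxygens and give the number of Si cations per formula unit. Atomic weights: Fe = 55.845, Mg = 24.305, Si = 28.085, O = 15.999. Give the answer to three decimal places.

13.94 wt% MgO ÷ 40.304 g/mol = 0.34587 mol, giving 0.34587 Mg and 0.34587 O.
53.18 wt% FeO ÷ 71.844 g/mol = 0.74021 mol, giving 0.74021 Fe and 0.74021 O.
32.62 wt% SiO2 ÷ 60.083 g/mol = 0.54292 mol, giving 0.54292 Si and 1.08584 O.
Oxygen sums to 2.17192; scaling by 4/2.17192 = 1.84169 puts the formula on 4 O.
Si: 0.54292 × 1.84169 = 1.000 atoms per formula unit.

1.000 Si apfu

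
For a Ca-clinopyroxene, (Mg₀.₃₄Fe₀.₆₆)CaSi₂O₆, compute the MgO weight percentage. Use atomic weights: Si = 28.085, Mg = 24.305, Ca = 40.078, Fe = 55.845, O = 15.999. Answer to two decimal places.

M((Mg₀.₃₄Fe₀.₆₆)CaSi₂O₆) = 237.363 g/mol; M(MgO) = 40.304 g/mol.
Moles MgO per formula unit = 0.34 Mg ÷ 1 = 0.3400.
MgO fraction = (0.3400 × 40.304) / 237.363 = 13.703/237.363 = 0.0577.

5.77 wt%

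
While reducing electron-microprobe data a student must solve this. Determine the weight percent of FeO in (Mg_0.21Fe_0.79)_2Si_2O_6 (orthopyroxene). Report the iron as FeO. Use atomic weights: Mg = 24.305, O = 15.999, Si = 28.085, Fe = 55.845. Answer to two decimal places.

45.30 wt%

Molar mass of (Mg_0.21Fe_0.79)_2Si_2O_6 = 0.42*24.305 + 1.58*55.845 + 2*28.085 + 6*15.999 = 250.607 g/mol.
Each formula unit contains 1.58 Fe, equivalent to 1.58/1 = 1.5800 mol FeO.
M(FeO) = 1×55.845 + 1×15.999 = 71.844 g/mol.
Mass of FeO per formula unit = 1.5800 × 71.844 = 113.514 g.
FeO wt% = 113.514 / 250.607 × 100 = 45.30%.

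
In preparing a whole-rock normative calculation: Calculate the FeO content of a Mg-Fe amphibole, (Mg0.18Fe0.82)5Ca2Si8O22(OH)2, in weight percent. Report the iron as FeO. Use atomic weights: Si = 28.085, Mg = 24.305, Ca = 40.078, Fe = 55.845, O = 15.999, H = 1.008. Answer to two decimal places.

31.28 wt%

Molar mass of (Mg0.18Fe0.82)5Ca2Si8O22(OH)2 = 0.90*24.305 + 4.10*55.845 + 2*40.078 + 8*28.085 + 24*15.999 + 2*1.008 = 941.667 g/mol.
Each formula unit contains 4.10 Fe, equivalent to 4.10/1 = 4.1000 mol FeO.
M(FeO) = 1×55.845 + 1×15.999 = 71.844 g/mol.
Mass of FeO per formula unit = 4.1000 × 71.844 = 294.560 g.
FeO wt% = 294.560 / 941.667 × 100 = 31.28%.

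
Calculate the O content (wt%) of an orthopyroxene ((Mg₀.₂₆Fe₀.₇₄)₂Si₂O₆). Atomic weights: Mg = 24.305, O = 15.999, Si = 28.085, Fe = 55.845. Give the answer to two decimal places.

Molar mass of (Mg₀.₂₆Fe₀.₇₄)₂Si₂O₆: 0.52×24.305 + 1.48×55.845 + 2×28.085 + 6×15.999 = 247.453 g/mol.
Mass of O per formula unit: 6 × 15.999 = 95.994 g.
Weight fraction O = 95.994 / 247.453 = 0.3879.

38.79 wt%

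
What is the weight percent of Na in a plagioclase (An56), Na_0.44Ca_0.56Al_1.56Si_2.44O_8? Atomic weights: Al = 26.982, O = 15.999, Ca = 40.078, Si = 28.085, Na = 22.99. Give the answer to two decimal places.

3.73 weight percent

M(Na_0.44Ca_0.56Al_1.56Si_2.44O_8) = 271.171 g/mol.
Na contributes 0.44 × 22.99 = 10.116 g per mole.
10.116/271.171 = 0.0373 → 3.73%.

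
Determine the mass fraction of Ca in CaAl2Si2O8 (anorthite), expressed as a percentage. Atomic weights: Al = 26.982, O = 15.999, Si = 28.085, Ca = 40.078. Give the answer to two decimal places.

14.41 wt%

Formula mass = 1·40.078 + 2·26.982 + 2·28.085 + 8·15.999 = 278.204 g/mol, of which 40.078 g is Ca.
So Ca makes up 40.078/278.204 = 0.1441 of the mass, i.e. 14.41%.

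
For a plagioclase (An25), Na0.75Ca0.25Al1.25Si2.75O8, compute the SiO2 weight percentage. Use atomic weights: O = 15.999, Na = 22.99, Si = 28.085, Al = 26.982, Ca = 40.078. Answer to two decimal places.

Formula mass = 266.215 g/mol.
2.75 Si → 2.7500 mol SiO2 per formula unit; M(SiO2) = 60.083, so SiO2 mass = 165.228 g.
165.228/266.215 × 100 = 62.07 wt%.

62.07 wt%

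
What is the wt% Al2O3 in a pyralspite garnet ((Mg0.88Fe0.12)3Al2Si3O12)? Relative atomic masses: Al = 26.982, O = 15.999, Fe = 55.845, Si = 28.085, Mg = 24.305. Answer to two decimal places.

Molar mass of (Mg0.88Fe0.12)3Al2Si3O12 = 2.64*24.305 + 0.36*55.845 + 2*26.982 + 3*28.085 + 12*15.999 = 414.476 g/mol.
Each formula unit contains 2 Al, equivalent to 2/2 = 1.0000 mol Al2O3.
M(Al2O3) = 2×26.982 + 3×15.999 = 101.961 g/mol.
Mass of Al2O3 per formula unit = 1.0000 × 101.961 = 101.961 g.
Al2O3 wt% = 101.961 / 414.476 × 100 = 24.60%.

24.60 wt%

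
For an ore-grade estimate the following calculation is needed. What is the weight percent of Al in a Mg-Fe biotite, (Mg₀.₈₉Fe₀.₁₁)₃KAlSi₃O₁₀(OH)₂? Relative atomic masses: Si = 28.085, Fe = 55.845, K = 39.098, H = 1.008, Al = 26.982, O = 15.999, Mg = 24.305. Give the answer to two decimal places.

6.31 mass %

Formula mass = 2.67×24.305 + 0.33×55.845 + 1×39.098 + 1×26.982 + 3×28.085 + 12×15.999 + 2×1.008 = 427.662 g/mol, of which 26.982 g is Al.
So Al makes up 26.982/427.662 = 0.0631 of the mass, i.e. 6.31%.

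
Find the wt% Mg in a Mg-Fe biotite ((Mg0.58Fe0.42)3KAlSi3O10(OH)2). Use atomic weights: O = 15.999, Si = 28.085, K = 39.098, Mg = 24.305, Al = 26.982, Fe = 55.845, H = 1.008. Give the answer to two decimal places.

9.25 wt%

M((Mg0.58Fe0.42)3KAlSi3O10(OH)2) = 456.994 g/mol.
Mg contributes 1.74 × 24.305 = 42.291 g per mole.
42.291/456.994 = 0.0925 → 9.25%.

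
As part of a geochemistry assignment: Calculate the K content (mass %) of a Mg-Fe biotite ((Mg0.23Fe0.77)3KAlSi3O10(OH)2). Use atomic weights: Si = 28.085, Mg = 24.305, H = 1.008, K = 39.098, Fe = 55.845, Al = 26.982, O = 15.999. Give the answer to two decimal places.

Molar mass of (Mg0.23Fe0.77)3KAlSi3O10(OH)2: 0.69×24.305 + 2.31×55.845 + 1×39.098 + 1×26.982 + 3×28.085 + 12×15.999 + 2×1.008 = 490.111 g/mol.
Mass of K per formula unit: 1 × 39.098 = 39.098 g.
Weight fraction K = 39.098 / 490.111 = 0.0798.

7.98 mass %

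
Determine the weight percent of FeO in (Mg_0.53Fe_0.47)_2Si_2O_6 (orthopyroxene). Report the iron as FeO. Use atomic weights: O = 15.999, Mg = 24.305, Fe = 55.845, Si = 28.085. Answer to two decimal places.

29.31 wt%

Formula mass = 230.422 g/mol.
0.94 Fe → 0.9400 mol FeO per formula unit; M(FeO) = 71.844, so FeO mass = 67.533 g.
67.533/230.422 × 100 = 29.31 wt%.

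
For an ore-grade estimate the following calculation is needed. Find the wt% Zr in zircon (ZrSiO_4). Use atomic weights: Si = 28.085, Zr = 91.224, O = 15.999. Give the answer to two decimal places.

49.77 weight percent

M(ZrSiO_4) = 183.305 g/mol.
Zr contributes 1 × 91.224 = 91.224 g per mole.
91.224/183.305 = 0.4977 → 49.77%.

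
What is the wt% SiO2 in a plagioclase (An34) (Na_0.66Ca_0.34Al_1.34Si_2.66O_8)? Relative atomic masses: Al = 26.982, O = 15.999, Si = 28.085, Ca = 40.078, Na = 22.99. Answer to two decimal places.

59.71 wt%

Molar mass of Na_0.66Ca_0.34Al_1.34Si_2.66O_8 = 0.66·22.99 + 0.34·40.078 + 1.34·26.982 + 2.66·28.085 + 8·15.999 = 267.654 g/mol.
Each formula unit contains 2.66 Si, equivalent to 2.66/1 = 2.6600 mol SiO2.
M(SiO2) = 1×28.085 + 2×15.999 = 60.083 g/mol.
Mass of SiO2 per formula unit = 2.6600 × 60.083 = 159.821 g.
SiO2 wt% = 159.821 / 267.654 × 100 = 59.71%.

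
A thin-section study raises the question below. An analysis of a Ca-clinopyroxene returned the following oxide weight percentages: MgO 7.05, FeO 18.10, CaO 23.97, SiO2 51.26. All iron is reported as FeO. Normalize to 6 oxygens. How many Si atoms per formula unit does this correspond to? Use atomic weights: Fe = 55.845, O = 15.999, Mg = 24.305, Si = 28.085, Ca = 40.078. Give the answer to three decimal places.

MgO: 7.05/40.304 = 0.17492 mol → 0.17492 mol Mg, 0.17492 mol O.
FeO: 18.10/71.844 = 0.25193 mol → 0.25193 mol Fe, 0.25193 mol O.
CaO: 23.97/56.077 = 0.42745 mol → 0.42745 mol Ca, 0.42745 mol O.
SiO2: 51.26/60.083 = 0.85315 mol → 0.85315 mol Si, 1.70630 mol O.
Total oxygen = 2.56060 mol. Normalization factor = 6/2.56060 = 2.34320.
Si per 6 O = 0.85315 × 2.34320 = 1.999.

1.999 Si apfu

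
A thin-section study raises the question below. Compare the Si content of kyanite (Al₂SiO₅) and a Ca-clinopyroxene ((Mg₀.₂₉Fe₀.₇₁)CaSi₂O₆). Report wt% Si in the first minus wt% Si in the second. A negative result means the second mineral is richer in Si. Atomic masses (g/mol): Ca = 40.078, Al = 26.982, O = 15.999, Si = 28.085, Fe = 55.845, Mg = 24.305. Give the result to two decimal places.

First mineral: 28.085 g Si in 162.044 g formula = 17.33 wt% Si.
Second mineral: 56.170 g Si in 238.940 g formula = 23.51 wt% Si.
17.33% − 23.51% gives a difference of -6.18 percentage points.

-6.18 percentage points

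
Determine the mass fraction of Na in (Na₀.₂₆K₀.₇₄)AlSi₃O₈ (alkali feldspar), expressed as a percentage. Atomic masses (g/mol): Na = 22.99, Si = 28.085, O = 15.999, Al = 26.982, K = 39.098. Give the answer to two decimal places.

M((Na₀.₂₆K₀.₇₄)AlSi₃O₈) = 274.139 g/mol.
Na contributes 0.26 × 22.99 = 5.977 g per mole.
5.977/274.139 = 0.0218 → 2.18%.

2.18 wt%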